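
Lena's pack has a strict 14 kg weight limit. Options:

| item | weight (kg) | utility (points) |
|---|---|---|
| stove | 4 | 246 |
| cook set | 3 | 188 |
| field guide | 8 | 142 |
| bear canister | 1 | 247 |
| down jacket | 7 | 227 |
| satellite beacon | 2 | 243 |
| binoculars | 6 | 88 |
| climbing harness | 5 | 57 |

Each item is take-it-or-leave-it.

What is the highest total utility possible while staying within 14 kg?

963

Taking the top-ratio items first gives stove + cook set + bear canister + satellite beacon for 924 (10 kg).
Replace cook set with down jacket: the trade gains 39 net, giving 963 at 14 kg.
No other feasible combination exceeds 963.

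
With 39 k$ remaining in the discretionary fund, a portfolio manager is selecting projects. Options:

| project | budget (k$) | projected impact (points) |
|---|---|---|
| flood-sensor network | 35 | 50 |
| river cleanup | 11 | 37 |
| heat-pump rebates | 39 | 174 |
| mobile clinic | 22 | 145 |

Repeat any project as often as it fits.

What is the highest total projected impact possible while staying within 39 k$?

Density check — mobile clinic 6.59, heat-pump rebates 4.46, river cleanup 3.36, flood-sensor network 1.43 are the best per k$.
River cleanup + mobile clinic uses 33 of the 39 k$ and totals 182.

182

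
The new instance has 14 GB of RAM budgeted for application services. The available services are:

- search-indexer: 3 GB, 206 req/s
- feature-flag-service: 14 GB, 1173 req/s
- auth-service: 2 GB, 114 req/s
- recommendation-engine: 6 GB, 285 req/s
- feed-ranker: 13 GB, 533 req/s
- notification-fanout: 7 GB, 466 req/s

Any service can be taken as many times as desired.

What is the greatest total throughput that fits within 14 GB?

1173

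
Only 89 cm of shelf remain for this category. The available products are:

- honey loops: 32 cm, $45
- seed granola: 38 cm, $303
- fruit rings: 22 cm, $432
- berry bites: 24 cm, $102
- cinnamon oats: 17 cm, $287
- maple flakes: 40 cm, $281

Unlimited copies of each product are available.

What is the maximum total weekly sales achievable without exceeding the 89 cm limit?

1728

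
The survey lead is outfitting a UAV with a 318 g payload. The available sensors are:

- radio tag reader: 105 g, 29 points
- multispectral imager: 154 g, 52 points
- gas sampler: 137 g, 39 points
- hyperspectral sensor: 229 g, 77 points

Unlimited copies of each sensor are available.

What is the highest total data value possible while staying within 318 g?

Taking 2×multispectral imager: 308 g used, 104 in data value.
The spare 10 g is too small for any remaining sensor, and no exchange beats 104.

104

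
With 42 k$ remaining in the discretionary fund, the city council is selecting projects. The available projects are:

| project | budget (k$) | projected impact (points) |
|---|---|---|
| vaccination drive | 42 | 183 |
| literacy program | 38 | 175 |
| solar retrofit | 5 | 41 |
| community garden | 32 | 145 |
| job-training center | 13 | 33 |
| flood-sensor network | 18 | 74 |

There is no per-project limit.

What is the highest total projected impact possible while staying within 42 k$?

328

Density check — solar retrofit 8.20, literacy program 4.61, community garden 4.53 are the best per k$.
8×solar retrofit uses 40 of the 42 k$ and totals 328.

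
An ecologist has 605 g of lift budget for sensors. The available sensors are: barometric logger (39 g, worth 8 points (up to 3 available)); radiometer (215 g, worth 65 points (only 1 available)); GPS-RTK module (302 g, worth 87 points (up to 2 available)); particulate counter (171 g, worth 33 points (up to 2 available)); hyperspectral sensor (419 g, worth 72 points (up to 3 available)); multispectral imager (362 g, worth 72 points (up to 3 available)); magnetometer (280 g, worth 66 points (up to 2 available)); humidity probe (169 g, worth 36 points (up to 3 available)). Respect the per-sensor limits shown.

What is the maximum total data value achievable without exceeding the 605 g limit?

174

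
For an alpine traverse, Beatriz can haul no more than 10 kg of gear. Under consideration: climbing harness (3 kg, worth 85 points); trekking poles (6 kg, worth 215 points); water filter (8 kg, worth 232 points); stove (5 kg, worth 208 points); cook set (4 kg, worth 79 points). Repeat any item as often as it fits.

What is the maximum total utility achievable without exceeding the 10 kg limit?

416

Ranking by ratio (utility/kg): stove 41.60, trekking poles 35.83, water filter 29.00, climbing harness 28.33.
Best packing: 2×stove — 10 kg, 416 total.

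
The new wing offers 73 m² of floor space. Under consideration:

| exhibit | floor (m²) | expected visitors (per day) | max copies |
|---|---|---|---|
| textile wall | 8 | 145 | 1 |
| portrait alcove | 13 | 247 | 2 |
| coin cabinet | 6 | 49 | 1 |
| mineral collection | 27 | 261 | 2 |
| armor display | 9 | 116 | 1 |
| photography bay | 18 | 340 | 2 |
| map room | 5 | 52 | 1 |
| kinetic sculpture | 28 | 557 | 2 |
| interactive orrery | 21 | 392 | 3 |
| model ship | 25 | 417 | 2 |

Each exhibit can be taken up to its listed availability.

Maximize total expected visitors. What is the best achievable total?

1391

A density-first pass picks portrait alcove + 2×kinetic sculpture — 1361 at 69 m².
The 28 m² tied up in kinetic sculpture is better spent on portrait alcove + photography bay — total rises to 1391 (72 m²).
The spare 1 m² is too small for any remaining exhibit, and no exchange beats 1391.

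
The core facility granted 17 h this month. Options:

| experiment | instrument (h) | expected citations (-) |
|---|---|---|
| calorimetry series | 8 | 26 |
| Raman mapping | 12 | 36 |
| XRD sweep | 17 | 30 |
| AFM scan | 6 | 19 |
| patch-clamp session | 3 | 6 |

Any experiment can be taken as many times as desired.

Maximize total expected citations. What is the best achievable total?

52

Taking 2×calorimetry series: 16 h used, 52 in expected citations.
No other feasible combination exceeds 52.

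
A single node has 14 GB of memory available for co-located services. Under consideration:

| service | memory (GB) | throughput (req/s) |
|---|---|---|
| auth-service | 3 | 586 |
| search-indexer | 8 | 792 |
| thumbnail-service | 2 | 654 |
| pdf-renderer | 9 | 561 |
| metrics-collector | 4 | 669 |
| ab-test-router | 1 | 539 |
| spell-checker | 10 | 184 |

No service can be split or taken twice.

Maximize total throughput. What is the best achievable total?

Ranking by ratio (throughput/GB): ab-test-router 539.00, thumbnail-service 327.00, auth-service 195.33.
A density-first pass picks auth-service + thumbnail-service + metrics-collector + ab-test-router — 2448 at 10 GB.
The 4 GB tied up in metrics-collector is better spent on search-indexer — total rises to 2571 (14 GB).
No other feasible combination exceeds 2571.

2571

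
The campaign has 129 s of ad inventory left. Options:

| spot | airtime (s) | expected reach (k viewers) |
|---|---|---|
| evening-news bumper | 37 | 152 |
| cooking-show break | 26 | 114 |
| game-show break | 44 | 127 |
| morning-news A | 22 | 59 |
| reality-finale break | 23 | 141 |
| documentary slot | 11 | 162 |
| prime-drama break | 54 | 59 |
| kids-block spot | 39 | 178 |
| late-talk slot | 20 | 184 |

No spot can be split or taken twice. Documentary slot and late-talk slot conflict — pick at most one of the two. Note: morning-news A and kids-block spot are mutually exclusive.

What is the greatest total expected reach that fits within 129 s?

Ranking by ratio (expected reach/s): documentary slot 14.73, late-talk slot 9.20, reality-finale break 6.13, kids-block spot 4.56.
Evening-news bumper + reality-finale break + kids-block spot + late-talk slot uses 119 of the 129 s and totals 655.
Runner-up evening-news bumper + cooking-show break + morning-news A + reality-finale break + late-talk slot tops out at 650.

655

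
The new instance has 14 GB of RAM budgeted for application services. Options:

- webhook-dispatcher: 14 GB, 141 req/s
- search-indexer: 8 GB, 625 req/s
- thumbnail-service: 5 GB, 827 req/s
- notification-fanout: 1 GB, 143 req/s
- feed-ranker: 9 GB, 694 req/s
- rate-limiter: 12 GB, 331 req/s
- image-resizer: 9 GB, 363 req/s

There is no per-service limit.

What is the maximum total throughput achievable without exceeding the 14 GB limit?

By throughput per GB: thumbnail-service 165.40, notification-fanout 143.00, search-indexer 78.12 lead.
The ratio ordering already packs tightly: 2×thumbnail-service + 4×notification-fanout, 14 GB, 2226.

2226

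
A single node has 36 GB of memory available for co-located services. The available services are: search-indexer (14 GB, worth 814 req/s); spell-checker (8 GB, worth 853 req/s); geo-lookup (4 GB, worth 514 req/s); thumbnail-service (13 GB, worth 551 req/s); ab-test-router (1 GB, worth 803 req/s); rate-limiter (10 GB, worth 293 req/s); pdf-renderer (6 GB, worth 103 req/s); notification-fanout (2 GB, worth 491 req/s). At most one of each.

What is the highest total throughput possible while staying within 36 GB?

3578

By throughput per GB: ab-test-router 803.00, notification-fanout 245.50, geo-lookup 128.50, spell-checker 106.62 lead.
Taking search-indexer + spell-checker + geo-lookup + ab-test-router + pdf-renderer + notification-fanout: 35 GB used, 3578 in throughput.
Nothing else within 36 GB beats 3578.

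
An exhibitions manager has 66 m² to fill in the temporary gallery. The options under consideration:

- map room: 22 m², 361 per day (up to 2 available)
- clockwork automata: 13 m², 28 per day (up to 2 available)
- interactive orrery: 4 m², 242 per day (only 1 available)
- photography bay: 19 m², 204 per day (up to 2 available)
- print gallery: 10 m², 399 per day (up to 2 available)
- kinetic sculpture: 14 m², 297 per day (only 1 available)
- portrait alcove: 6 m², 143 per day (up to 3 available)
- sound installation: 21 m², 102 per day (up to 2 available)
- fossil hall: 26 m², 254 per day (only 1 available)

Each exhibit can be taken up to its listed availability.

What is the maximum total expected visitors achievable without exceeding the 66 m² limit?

1841

By expected visitors per m²: interactive orrery 60.50, print gallery 39.90, portrait alcove 23.83 lead.
Filling by ratio: interactive orrery + 2×print gallery + kinetic sculpture + 3×portrait alcove for 1766, with 10 m² left unused.
Replace 2×portrait alcove with map room: the trade gains 75 net, giving 1841 at 66 m².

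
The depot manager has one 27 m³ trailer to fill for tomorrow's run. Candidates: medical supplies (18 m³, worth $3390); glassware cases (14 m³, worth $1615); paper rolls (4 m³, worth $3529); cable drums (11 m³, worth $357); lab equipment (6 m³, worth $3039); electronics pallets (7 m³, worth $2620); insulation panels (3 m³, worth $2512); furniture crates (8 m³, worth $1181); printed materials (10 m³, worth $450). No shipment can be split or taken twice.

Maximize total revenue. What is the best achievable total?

11700

Paper rolls + lab equipment + electronics pallets + insulation panels uses 20 of the 27 m³ and totals 11700.
The spare 7 m³ is too small for any remaining shipment, and no exchange beats 11700.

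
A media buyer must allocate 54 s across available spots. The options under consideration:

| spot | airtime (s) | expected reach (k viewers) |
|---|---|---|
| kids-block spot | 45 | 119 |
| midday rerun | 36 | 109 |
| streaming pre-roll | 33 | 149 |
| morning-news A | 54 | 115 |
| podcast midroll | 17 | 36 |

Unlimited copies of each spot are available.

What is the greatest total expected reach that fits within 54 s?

Best packing: streaming pre-roll + podcast midroll — 50 s, 185 total.
Every other selection either busts 54 s or fails to beat 185.

185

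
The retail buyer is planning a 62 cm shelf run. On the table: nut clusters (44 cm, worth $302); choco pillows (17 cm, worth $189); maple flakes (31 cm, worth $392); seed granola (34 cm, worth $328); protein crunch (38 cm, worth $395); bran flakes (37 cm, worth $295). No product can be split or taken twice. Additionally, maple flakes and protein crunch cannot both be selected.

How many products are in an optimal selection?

The maximum weekly sales within 62 cm is 584.
choco pillows + protein crunch hits 584 at 55 cm.
Any selection reaching 584 contains exactly 2 products.

2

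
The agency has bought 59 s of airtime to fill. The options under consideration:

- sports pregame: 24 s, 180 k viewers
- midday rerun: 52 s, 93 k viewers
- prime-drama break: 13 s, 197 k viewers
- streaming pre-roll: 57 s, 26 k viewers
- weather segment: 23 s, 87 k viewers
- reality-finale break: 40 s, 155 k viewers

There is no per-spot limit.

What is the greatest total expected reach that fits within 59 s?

Best packing: 4×prime-drama break — 52 s, 788 total.
No other feasible combination exceeds 788.

788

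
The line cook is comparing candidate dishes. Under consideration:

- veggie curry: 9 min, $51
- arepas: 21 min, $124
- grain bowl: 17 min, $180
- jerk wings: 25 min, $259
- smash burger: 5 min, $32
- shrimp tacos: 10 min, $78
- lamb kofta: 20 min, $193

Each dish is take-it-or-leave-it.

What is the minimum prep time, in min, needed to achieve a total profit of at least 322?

Minimise min subject to total profit ≥ 322.
jerk wings + shrimp tacos reaches 337 using 35 min.
Any bundle with less than 35 min falls short of 322.

35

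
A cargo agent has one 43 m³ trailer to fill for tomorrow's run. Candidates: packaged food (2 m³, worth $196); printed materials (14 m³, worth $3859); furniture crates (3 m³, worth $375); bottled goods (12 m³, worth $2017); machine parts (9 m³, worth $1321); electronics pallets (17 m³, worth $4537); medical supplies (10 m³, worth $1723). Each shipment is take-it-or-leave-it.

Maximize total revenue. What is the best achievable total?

10413

Greedy by ratio would take packaged food + printed materials + electronics pallets + medical supplies: 43 m³ used, total 10315.
The 12 m³ tied up in packaged food and medical supplies is better spent on bottled goods — total rises to 10413 (43 m³).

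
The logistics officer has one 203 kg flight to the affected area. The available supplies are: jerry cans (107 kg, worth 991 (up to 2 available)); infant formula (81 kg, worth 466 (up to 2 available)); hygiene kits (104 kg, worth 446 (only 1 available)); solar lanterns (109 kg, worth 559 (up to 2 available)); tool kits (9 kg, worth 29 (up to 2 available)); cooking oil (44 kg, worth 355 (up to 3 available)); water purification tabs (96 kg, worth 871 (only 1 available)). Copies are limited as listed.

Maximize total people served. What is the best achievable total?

Jerry cans + water purification tabs uses 203 of the 203 kg and totals 1862.
Nothing else within 203 kg beats 1862.

1862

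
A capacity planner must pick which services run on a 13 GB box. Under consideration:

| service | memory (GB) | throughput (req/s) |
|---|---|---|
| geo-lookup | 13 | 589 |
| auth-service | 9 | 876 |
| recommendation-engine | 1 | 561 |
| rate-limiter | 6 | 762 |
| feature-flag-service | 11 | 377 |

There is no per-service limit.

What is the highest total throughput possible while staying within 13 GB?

Density check — recommendation-engine 561.00, rate-limiter 127.00, auth-service 97.33 are the best per GB.
The ratio ordering already packs tightly: 13×recommendation-engine, 13 GB, 7293.

7293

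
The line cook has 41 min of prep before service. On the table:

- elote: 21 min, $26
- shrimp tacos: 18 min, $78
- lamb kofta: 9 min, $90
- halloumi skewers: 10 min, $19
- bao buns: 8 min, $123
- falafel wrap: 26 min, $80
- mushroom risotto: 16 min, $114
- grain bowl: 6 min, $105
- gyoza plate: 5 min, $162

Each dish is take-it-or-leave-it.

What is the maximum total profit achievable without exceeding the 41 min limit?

504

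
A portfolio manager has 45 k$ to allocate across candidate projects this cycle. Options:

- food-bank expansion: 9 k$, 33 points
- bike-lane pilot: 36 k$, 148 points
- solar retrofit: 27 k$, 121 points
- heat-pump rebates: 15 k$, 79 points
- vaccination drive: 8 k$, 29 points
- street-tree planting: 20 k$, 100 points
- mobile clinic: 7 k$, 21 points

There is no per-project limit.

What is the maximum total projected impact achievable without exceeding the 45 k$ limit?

237

3×heat-pump rebates uses 45 of the 45 k$ and totals 237.
No other feasible combination exceeds 237.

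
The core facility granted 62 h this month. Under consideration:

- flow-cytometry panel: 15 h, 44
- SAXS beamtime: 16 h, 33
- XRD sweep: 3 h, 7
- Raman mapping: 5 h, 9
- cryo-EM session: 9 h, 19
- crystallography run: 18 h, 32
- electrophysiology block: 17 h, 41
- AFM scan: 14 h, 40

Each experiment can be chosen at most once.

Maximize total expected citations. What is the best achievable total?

158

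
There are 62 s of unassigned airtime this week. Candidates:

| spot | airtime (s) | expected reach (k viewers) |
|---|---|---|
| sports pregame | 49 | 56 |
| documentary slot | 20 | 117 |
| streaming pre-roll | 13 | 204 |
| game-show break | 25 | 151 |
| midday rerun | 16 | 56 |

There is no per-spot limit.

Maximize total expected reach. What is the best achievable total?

Best packing: 4×streaming pre-roll — 52 s, 816 total.

816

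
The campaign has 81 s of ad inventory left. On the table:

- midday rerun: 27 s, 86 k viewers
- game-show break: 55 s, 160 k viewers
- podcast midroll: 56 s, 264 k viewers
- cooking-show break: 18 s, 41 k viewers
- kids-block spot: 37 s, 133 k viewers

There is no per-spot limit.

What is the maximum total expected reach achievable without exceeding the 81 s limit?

Density check — podcast midroll 4.71, kids-block spot 3.59, midday rerun 3.19, game-show break 2.91 are the best per s.
Podcast midroll + cooking-show break uses 74 of the 81 s and totals 305.
No other feasible combination exceeds 305.

305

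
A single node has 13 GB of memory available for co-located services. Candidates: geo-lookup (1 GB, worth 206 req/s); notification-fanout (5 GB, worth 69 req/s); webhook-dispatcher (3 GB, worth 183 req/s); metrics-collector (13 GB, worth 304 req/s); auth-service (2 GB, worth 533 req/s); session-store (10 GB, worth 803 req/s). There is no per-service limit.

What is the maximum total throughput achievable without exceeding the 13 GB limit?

3404

Density check — auth-service 266.50, geo-lookup 206.00, session-store 80.30, webhook-dispatcher 61.00 are the best per GB.
Geo-lookup + 6×auth-service uses 13 of the 13 GB and totals 3404.
No other feasible combination exceeds 3404.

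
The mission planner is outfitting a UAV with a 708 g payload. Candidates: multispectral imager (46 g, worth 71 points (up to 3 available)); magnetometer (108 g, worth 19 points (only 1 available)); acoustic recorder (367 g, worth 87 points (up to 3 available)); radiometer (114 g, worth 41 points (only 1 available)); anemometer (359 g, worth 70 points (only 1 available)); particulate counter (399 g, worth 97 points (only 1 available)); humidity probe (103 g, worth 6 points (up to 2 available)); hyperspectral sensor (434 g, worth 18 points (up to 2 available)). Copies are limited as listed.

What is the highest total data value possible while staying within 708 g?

Taking 3×multispectral imager + radiometer + particulate counter: 651 g used, 351 in data value.
Nothing else within 708 g beats 351.

351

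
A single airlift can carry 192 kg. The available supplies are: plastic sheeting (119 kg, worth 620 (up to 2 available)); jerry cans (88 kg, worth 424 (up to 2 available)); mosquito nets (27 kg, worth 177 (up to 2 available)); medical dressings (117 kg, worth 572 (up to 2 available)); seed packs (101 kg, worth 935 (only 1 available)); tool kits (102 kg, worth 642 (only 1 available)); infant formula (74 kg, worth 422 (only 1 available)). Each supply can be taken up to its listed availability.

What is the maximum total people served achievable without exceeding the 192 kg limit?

Density check — seed packs 9.26, mosquito nets 6.56, tool kits 6.29, infant formula 5.70 are the best per kg.
Greedy by ratio would take 2×mosquito nets + seed packs: 155 kg used, total 1289.
The 54 kg tied up in 2×mosquito nets is better spent on jerry cans — total rises to 1359 (189 kg).
No other feasible combination exceeds 1359.

1359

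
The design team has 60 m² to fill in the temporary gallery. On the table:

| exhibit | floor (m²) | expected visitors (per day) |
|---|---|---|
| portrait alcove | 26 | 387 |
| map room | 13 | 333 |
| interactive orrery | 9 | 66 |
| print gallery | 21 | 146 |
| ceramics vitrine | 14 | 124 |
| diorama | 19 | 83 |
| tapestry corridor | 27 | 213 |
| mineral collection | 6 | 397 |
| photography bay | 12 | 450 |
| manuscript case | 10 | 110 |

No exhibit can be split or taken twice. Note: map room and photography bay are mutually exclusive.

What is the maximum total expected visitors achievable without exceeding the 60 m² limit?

Taking portrait alcove + ceramics vitrine + mineral collection + photography bay: 58 m² used, 1358 in expected visitors.
Next best is portrait alcove + mineral collection + photography bay + manuscript case at 1344 (54 m²) — short by 14.

1358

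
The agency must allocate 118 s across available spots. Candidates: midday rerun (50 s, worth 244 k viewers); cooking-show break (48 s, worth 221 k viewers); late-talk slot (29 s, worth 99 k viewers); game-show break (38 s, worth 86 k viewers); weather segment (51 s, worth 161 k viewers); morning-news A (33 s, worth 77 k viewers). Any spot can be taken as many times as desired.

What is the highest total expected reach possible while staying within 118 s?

488

2×midday rerun uses 100 of the 118 s and totals 488.
The spare 18 s is too small for any remaining spot, and no exchange beats 488.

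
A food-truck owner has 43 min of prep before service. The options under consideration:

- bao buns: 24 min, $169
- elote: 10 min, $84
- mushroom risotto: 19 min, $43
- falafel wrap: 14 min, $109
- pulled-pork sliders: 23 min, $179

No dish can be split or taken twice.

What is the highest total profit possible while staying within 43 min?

288

Taking the top-ratio dishes first gives elote + mushroom risotto + falafel wrap for 236 (43 min).
Replace elote and mushroom risotto with pulled-pork sliders: the trade gains 52 net, giving 288 at 37 min.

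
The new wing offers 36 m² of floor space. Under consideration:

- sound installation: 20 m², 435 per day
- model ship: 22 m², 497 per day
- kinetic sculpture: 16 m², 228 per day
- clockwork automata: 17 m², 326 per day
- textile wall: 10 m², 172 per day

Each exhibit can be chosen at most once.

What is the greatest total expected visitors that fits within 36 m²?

669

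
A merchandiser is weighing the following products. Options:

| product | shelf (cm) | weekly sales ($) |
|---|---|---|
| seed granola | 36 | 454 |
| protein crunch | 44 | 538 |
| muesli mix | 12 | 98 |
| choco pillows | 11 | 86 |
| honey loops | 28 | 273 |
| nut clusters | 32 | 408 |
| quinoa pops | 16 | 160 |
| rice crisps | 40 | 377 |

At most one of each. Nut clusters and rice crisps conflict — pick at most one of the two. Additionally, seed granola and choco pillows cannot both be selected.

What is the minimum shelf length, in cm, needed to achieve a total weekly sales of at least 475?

43

Need the lightest bundle worth ≥ 475.
choco pillows + nut clusters: 494 weekly sales at 43 cm.
No combination under 43 cm hits 475.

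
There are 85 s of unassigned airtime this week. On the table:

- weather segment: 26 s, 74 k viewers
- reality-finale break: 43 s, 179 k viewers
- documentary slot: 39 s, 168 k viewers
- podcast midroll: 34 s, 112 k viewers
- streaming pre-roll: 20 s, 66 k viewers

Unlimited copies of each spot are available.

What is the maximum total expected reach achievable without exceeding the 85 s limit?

Filling by ratio: 2×documentary slot for 336, with 7 s left unused.
Replace documentary slot with reality-finale break: the trade gains 11 net, giving 347 at 82 s.

347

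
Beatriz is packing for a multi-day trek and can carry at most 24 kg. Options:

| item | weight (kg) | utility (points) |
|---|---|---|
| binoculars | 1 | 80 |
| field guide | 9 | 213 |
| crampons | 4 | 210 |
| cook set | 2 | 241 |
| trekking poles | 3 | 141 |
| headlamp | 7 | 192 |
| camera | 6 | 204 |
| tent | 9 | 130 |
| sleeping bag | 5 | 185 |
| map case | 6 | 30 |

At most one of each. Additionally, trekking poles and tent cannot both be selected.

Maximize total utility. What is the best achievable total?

1070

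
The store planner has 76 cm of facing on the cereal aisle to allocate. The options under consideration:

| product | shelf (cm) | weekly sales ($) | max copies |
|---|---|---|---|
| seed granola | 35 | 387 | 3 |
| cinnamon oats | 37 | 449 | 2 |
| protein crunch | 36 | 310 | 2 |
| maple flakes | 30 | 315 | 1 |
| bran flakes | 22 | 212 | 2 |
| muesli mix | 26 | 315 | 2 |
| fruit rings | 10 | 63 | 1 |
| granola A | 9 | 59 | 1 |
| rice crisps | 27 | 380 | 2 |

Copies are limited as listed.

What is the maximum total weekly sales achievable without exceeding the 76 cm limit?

Bran flakes + 2×rice crisps uses 76 of the 76 cm and totals 972.
No other feasible combination exceeds 972.

972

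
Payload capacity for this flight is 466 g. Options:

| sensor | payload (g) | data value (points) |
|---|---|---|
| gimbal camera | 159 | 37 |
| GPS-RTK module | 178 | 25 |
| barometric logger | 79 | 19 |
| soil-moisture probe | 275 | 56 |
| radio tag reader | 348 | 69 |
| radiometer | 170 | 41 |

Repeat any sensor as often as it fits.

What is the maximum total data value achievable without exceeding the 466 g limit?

101

The ratio ordering already packs tightly: barometric logger + 2×radiometer, 419 g, 101.
No other feasible combination exceeds 101.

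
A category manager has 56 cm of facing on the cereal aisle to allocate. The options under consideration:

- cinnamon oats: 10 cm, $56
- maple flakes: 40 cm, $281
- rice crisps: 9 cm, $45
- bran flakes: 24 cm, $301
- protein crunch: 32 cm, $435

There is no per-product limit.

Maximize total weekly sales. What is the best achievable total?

Density check — protein crunch 13.59, bran flakes 12.54, maple flakes 7.03, cinnamon oats 5.60 are the best per cm.
Bran flakes + protein crunch uses 56 of the 56 cm and totals 736.
That's the maximum — no swap from here does better than 736.

736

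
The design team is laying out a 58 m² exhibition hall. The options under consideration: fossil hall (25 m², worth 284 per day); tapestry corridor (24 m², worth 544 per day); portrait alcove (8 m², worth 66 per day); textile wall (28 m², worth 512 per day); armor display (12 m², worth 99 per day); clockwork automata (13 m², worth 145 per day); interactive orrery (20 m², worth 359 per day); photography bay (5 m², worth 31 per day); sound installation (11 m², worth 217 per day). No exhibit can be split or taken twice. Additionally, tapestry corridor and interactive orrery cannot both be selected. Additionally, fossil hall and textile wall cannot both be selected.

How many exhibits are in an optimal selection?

Best achievable expected visitors is 1087.
For example tapestry corridor + textile wall + photography bay achieves it, using 57 m².
Any selection reaching 1087 contains exactly 3 exhibits.

3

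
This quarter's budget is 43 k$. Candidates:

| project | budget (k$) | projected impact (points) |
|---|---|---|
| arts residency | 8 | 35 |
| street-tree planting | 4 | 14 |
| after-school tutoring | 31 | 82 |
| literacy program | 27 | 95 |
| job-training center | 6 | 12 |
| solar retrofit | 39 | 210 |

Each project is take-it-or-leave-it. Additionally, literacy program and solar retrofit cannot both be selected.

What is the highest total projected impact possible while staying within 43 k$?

The ratio ordering already packs tightly: street-tree planting + solar retrofit, 43 k$, 224.
Next best is solar retrofit at 210 (39 k$) — short by 14.

224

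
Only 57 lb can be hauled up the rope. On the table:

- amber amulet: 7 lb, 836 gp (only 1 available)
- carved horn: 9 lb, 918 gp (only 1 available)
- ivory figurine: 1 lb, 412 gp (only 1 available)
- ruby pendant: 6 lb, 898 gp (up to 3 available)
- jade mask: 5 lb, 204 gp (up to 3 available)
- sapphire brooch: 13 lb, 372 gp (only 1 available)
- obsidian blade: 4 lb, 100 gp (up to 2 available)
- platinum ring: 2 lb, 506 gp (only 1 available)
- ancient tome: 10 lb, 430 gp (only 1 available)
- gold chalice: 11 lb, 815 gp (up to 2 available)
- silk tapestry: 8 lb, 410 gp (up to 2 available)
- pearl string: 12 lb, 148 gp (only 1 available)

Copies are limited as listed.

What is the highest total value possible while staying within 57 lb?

6591

By value per lb: ivory figurine 412.00, platinum ring 253.00, ruby pendant 149.67 lead.
The ratio ordering already packs tightly: amber amulet + carved horn + ivory figurine + 3×ruby pendant + platinum ring + gold chalice + silk tapestry, 56 lb, 6591.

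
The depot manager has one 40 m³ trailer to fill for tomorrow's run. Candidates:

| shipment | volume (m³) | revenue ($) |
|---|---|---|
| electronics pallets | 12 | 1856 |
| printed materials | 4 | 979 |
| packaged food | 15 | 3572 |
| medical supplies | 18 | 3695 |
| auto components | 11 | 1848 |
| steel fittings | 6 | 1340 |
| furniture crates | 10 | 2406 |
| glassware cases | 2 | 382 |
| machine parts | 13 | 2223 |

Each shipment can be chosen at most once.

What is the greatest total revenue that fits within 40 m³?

8805

Greedy by ratio would take printed materials + packaged food + steel fittings + furniture crates + glassware cases: 37 m³ used, total 8679.
Replace steel fittings and glassware cases with auto components: the trade gains 126 net, giving 8805 at 40 m³.
Runner-up printed materials + medical supplies + steel fittings + furniture crates + glassware cases tops out at 8802.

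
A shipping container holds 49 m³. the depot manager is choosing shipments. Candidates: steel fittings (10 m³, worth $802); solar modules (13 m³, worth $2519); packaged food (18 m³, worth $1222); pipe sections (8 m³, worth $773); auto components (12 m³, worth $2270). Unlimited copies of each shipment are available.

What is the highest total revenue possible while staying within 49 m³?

9329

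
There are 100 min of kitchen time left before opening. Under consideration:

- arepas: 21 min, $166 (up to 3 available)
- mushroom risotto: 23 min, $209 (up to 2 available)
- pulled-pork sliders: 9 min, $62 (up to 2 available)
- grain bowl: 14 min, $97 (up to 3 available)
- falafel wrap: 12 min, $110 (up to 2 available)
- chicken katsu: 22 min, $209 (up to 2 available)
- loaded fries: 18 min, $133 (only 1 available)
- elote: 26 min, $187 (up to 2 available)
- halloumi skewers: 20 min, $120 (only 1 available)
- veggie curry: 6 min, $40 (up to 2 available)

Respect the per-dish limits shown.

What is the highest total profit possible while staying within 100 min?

909

By profit per min: chicken katsu 9.50, falafel wrap 9.17, mushroom risotto 9.09, arepas 7.90 lead.
Mushroom risotto + pulled-pork sliders + 2×falafel wrap + 2×chicken katsu uses 100 of the 100 min and totals 909.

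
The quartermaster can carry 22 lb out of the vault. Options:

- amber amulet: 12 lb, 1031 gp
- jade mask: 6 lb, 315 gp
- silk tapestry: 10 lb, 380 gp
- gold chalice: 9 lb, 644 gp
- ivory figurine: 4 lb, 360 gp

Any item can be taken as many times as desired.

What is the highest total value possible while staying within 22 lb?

5×ivory figurine uses 20 of the 22 lb and totals 1800.

1800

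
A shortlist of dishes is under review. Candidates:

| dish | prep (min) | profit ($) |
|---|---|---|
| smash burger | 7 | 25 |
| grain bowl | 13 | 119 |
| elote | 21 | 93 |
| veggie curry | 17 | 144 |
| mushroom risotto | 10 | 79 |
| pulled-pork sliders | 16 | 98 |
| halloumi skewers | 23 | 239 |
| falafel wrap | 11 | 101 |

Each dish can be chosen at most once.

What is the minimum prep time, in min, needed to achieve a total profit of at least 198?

23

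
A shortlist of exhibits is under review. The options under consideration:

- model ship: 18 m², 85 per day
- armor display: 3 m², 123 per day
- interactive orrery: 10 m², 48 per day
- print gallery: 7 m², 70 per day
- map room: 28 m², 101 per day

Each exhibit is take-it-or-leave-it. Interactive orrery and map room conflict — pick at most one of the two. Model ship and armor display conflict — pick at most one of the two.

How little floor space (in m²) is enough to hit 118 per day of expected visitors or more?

Minimise m² subject to total expected visitors ≥ 118.
armor display: 123 expected visitors at 3 m².
Any bundle with less than 3 m² falls short of 118.

3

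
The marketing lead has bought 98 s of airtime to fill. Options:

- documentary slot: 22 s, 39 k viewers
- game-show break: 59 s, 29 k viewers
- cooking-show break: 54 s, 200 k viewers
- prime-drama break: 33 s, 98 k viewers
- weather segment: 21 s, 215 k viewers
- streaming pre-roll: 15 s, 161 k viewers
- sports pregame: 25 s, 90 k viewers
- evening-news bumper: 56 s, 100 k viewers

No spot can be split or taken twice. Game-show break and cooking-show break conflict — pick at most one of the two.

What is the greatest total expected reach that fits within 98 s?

By expected reach per s: streaming pre-roll 10.73, weather segment 10.24, cooking-show break 3.70 lead.
Cooking-show break + weather segment + streaming pre-roll uses 90 of the 98 s and totals 576.

576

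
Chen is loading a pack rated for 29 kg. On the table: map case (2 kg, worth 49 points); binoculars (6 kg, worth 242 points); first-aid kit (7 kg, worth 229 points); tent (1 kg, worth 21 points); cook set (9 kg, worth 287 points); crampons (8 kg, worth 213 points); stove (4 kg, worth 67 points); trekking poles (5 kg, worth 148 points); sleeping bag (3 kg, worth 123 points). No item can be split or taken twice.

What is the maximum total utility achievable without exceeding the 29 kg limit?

Filling by ratio: map case + binoculars + first-aid kit + tent + cook set + sleeping bag for 951, with 1 kg left unused.
Dropping tent and sleeping bag frees 4 kg; slotting in trekking poles (5 kg) lifts the total to 955 at 29 kg.
Binoculars + first-aid kit + crampons + trekking poles + sleeping bag matches that 955 at 29 kg; no feasible combination exceeds it.

955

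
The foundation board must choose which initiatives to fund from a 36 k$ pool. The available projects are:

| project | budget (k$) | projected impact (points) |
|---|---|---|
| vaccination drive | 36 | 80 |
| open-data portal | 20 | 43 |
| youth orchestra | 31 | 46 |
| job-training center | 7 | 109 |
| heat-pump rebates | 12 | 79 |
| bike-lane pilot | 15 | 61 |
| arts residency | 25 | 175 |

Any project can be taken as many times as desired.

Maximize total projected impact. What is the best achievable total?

Taking 5×job-training center: 35 k$ used, 545 in projected impact.
Every other selection either busts 36 k$ or fails to beat 545.

545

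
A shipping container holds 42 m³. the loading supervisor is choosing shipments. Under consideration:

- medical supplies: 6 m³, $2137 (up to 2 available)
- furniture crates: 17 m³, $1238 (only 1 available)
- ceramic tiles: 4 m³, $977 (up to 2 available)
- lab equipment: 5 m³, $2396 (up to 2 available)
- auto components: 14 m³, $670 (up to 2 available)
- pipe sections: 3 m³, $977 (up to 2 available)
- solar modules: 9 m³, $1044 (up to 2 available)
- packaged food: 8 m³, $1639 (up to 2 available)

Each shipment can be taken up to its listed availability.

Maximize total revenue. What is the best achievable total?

13636

Taking the top-ratio shipments first gives 2×medical supplies + 2×ceramic tiles + 2×lab equipment + 2×pipe sections for 12974 (36 m³).
Replace ceramic tiles with packaged food: the trade gains 662 net, giving 13636 at 40 m³.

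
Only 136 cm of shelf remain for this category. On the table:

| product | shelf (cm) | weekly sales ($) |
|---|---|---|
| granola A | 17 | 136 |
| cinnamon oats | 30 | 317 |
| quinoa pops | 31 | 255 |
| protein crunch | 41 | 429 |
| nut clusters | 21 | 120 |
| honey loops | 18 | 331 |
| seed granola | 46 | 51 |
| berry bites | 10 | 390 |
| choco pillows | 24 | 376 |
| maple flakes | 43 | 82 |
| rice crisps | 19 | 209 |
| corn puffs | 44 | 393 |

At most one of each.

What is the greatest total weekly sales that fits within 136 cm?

1878

Ranking by ratio (weekly sales/cm): berry bites 39.00, honey loops 18.39, choco pillows 15.67, rice crisps 11.00.
Best packing: cinnamon oats + quinoa pops + honey loops + berry bites + choco pillows + rice crisps — 132 cm, 1878 total.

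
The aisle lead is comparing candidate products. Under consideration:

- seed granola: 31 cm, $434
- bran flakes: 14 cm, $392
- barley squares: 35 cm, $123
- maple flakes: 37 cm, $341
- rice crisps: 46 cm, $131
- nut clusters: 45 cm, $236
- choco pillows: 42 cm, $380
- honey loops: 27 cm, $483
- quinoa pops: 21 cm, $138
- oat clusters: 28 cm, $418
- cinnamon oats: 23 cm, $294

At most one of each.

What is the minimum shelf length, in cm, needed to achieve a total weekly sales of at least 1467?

Look for the lowest-shelf combination reaching 1467.
Taking bran flakes + honey loops + oat clusters + cinnamon oats gives 1587 (≥ 1467) for 92 cm.
No combination under 92 cm hits 1467.

92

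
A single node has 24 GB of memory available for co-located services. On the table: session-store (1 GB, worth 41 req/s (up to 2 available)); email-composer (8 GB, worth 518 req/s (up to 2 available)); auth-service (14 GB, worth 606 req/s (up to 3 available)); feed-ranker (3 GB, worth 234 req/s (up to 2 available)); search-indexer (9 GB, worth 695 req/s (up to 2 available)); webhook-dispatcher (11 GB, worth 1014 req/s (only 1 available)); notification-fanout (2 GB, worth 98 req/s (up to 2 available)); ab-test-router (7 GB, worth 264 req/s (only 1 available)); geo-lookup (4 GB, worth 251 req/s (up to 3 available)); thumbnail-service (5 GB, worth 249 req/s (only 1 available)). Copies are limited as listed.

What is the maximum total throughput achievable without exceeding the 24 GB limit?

1984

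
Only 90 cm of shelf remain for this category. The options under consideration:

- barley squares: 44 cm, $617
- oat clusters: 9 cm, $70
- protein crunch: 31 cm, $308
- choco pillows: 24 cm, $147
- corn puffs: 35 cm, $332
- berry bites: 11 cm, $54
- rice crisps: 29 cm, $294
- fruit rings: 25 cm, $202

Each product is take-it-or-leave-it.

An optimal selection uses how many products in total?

3

Best achievable weekly sales is 1019.
barley squares + oat clusters + corn puffs hits 1019 at 88 cm.
All optima have 3 products.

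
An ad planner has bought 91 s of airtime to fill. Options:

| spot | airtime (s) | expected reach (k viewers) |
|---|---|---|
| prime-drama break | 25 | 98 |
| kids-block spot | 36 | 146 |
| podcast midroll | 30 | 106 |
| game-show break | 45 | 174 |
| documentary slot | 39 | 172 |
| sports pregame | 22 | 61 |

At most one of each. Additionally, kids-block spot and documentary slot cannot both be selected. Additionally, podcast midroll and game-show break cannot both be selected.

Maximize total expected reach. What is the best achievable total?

Taking prime-drama break + kids-block spot + podcast midroll: 91 s used, 350 in expected reach.
The closest alternative, game-show break + documentary slot, reaches only 346.

350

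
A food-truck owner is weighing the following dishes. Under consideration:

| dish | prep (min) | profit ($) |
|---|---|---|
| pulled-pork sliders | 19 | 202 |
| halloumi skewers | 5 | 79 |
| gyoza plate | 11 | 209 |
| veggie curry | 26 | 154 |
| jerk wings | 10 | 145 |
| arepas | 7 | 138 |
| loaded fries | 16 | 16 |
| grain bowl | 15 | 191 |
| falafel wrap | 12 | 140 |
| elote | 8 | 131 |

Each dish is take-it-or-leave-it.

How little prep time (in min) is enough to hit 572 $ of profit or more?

36

Need the lightest bundle worth ≥ 572.
Taking gyoza plate + jerk wings + arepas + elote gives 623 (≥ 572) for 36 min.
No combination under 36 min hits 572.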